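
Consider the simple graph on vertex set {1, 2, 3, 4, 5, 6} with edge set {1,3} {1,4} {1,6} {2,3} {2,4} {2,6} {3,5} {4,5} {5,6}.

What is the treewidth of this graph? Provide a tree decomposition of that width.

Treewidth 3.
One optimal decomposition is:
Bags: B1 = {1, 2, 5, 6}  B2 = {1, 2, 4, 5}  B3 = {1, 2, 3, 5}
Tree: B1–B2, B2–B3

Every bag has size at most 4, so the width is 4 − 1 = 3 and tw(G) ≤ 3. For the lower bound: the 4 vertex sets {5,6}, {1,4}, {2}, {3} are disjoint, each induces a connected subgraph, and every pair is joined by at least one edge of G. Contracting each set to a single vertex therefore yields K_{4} as a minor, and since treewidth is minor-monotone, tw(G) ≥ tw(K_{4}) = 3. Combining the bounds, tw(G) = 3.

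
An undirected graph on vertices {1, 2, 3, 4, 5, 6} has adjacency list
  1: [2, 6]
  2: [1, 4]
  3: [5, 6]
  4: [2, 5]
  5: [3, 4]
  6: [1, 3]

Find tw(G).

2

A width-2 tree decomposition is:
Bags: B1 = {1, 3, 6}  B2 = {1, 2, 3}  B3 = {2, 3, 4}  B4 = {3, 4, 5}
Tree: B1–B2, B2–B3, B3–B4
Every bag has size at most 3, so the width is 3 − 1 = 2 and tw(G) ≤ 2. The edges 3–6–1–2–4–5–3 form a cycle, so G is not a tree and its treewidth is at least 2. Hence tw(G) = 2 exactly.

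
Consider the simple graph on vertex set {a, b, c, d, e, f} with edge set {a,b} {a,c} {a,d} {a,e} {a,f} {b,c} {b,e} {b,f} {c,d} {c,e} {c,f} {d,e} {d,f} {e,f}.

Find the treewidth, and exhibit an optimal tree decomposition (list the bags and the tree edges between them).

Treewidth 4.
One optimal decomposition is:
Bags: B1 = {a, b, c, e, f}  B2 = {a, c, d, e, f}
Tree: B1–B2

Each bag holds 5 vertices, so the decomposition has width 4, which upper-bounds the treewidth. For the lower bound, the 5 vertices {a, c, d, e, f} are pairwise adjacent, and any tree decomposition puts a clique entirely inside one bag — forcing width ≥ 4. The upper and lower bounds meet at 4, so that is the treewidth.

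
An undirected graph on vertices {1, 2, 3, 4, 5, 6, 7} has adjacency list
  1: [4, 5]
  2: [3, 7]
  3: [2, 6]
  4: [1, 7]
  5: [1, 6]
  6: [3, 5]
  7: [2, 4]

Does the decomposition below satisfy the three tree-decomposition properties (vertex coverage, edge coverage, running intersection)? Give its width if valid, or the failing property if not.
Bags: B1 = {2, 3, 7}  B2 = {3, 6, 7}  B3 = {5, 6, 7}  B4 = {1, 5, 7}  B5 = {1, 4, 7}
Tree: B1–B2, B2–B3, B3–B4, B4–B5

Every vertex of G appears in some bag (union = {1, 2, 3, 4, 5, 6, 7}); every edge is covered by a bag; and for each vertex v the set of bags containing v is connected in the bag tree. The decomposition is therefore valid. The largest bag has 3 vertices, so the width is 2.

Yes; width 2.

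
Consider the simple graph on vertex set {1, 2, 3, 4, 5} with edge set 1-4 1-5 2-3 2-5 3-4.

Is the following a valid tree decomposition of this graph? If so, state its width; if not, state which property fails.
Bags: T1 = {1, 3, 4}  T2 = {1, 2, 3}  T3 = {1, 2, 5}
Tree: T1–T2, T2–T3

Yes; width 2.

Vertex coverage: the bags together contain {1, 2, 3, 4, 5}, the full vertex set. Edge coverage: each edge of G has both endpoints in at least one bag. Running intersection: for every vertex, the bags containing it form a connected subtree. All three properties hold, so this is a valid tree decomposition of width max|bag| − 1 = 2, and hence tw(G) ≤ 2.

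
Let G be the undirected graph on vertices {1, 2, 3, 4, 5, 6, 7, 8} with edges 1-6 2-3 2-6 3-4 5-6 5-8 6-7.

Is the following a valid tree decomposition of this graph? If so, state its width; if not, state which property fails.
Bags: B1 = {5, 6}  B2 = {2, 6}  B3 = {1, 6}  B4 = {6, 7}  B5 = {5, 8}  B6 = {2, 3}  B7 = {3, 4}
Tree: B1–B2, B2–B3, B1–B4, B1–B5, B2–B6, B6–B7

Every vertex of G appears in some bag (union = {1, 2, 3, 4, 5, 6, 7, 8}); every edge is covered by a bag; and for each vertex v the set of bags containing v is connected in the bag tree. The decomposition is therefore valid. The largest bag has 2 vertices, so the width is 1.

Yes; width 1.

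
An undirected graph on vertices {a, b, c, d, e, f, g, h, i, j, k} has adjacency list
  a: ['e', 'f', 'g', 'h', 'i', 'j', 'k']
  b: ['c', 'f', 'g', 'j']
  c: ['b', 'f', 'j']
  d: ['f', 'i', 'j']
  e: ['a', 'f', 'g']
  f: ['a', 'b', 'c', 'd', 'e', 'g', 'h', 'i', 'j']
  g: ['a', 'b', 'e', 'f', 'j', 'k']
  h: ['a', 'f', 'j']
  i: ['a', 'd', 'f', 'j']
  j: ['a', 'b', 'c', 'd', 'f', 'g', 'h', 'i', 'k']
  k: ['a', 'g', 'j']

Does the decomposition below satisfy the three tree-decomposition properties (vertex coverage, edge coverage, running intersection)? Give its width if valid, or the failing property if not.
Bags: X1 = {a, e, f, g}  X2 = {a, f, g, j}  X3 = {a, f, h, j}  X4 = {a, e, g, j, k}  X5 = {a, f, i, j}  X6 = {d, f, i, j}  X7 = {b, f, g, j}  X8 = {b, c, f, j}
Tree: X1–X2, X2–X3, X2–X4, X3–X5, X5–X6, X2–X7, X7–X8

A tree decomposition must satisfy three properties: every vertex lies in some bag; for every edge, both endpoints lie together in some bag; and for every vertex, the bags containing it form a connected subtree. Here bags containing vertex e are not connected in the tree, so the decomposition is invalid.

No — bags containing vertex e are not connected in the tree.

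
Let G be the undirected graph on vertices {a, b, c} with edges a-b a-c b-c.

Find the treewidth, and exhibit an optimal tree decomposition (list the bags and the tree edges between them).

With just one bag of size 3, the width is 3 − 1 = 2, so tw(G) ≤ 2. On the other hand G contains the 3-clique {a, b, c}. A clique must lie in a single bag of any decomposition, so no decomposition can have width below 2. The upper and lower bounds meet at 2, so that is the treewidth.

Treewidth 2.
Bags: B1 = {a, b, c}
Tree: (single bag)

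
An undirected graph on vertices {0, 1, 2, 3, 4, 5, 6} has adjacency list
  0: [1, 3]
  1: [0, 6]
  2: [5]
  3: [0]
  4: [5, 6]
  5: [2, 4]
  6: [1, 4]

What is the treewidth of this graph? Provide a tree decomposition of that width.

Every bag has size at most 2, so the width is 2 − 1 = 1 and tw(G) ≤ 1. Since G has at least one edge (e.g. 2–5), it is not an edgeless graph, so tw(G) ≥ 1. The upper and lower bounds meet at 1, so that is the treewidth.

Treewidth 1.
One optimal decomposition is:
Bags: B1 = {2, 5}  B2 = {4, 5}  B3 = {4, 6}  B4 = {1, 6}  B5 = {0, 1}  B6 = {0, 3}
Tree: B1–B2, B2–B3, B3–B4, B4–B5, B5–B6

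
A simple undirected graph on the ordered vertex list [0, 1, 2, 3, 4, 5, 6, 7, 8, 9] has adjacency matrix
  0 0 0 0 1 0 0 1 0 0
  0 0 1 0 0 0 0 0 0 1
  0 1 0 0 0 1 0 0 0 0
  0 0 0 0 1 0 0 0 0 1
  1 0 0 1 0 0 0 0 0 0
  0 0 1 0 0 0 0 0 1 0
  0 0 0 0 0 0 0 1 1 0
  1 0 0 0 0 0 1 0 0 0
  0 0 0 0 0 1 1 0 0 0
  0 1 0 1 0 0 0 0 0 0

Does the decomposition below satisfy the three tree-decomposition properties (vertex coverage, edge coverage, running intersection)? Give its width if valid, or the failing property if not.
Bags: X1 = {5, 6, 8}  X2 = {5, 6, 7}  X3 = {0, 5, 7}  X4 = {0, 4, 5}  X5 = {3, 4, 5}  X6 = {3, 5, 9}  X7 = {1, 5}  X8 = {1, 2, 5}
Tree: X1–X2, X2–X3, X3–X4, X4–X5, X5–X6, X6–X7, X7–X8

A tree decomposition must satisfy three properties: every vertex lies in some bag; for every edge, both endpoints lie together in some bag; and for every vertex, the bags containing it form a connected subtree. Here edge (9,1) lies in no bag, so the decomposition is invalid.

No — edge (9,1) lies in no bag.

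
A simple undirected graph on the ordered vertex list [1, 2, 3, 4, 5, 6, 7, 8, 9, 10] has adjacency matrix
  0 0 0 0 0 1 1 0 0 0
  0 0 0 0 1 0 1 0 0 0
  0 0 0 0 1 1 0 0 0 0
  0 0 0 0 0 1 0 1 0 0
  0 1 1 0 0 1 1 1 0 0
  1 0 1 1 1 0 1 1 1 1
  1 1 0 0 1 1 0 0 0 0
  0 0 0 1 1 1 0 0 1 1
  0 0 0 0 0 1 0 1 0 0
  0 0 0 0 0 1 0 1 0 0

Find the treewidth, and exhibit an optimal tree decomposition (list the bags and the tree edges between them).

Treewidth 2.
One such decomposition:
Bags: B1 = {5, 6, 8}  B2 = {5, 6, 7}  B3 = {4, 6, 8}  B4 = {6, 8, 9}  B5 = {1, 6, 7}  B6 = {6, 8, 10}  B7 = {3, 5, 6}  B8 = {2, 5, 7}
Tree: B1–B2, B1–B3, B1–B4, B2–B5, B3–B6, B2–B7, B2–B8

The largest bag has 3 vertices, giving width 2; this decomposition certifies tw(G) ≤ 2. Conversely, {2, 5, 7} is a clique of size 3, and the vertices of any clique must share a bag in every tree decomposition; so some bag has ≥ 3 vertices and tw(G) ≥ 2. Combining the bounds, tw(G) = 2.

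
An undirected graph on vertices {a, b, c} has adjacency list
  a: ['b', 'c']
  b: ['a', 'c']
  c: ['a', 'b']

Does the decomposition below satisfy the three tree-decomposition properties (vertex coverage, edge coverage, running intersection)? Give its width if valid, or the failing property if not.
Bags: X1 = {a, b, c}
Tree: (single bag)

Yes; width 2.

Every vertex of G appears in some bag (union = {a, b, c}); every edge is covered by a bag; and for each vertex v the set of bags containing v is connected in the bag tree. The decomposition is therefore valid. The largest bag has 3 vertices, so the width is 2.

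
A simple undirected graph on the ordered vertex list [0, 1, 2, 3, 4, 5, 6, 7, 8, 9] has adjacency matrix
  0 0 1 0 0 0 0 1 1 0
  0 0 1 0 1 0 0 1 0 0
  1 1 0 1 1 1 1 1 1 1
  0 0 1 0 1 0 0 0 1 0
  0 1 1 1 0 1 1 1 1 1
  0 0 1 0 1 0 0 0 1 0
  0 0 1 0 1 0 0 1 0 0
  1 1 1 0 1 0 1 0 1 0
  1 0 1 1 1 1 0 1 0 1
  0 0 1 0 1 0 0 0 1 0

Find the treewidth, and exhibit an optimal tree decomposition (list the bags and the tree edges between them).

Treewidth 3.
One such decomposition:
Bags: B1 = {2, 3, 4, 8}  B2 = {2, 4, 7, 8}  B3 = {2, 4, 6, 7}  B4 = {2, 4, 8, 9}  B5 = {2, 4, 5, 8}  B6 = {1, 2, 4, 7}  B7 = {0, 2, 7, 8}
Tree: B1–B2, B2–B3, B1–B4, B1–B5, B2–B6, B2–B7

Each bag holds 4 vertices, so the decomposition has width 3, which upper-bounds the treewidth. Conversely, {0, 2, 7, 8} is a clique of size 4, and the vertices of any clique must share a bag in every tree decomposition; so some bag has ≥ 4 vertices and tw(G) ≥ 3. Therefore the treewidth is 3.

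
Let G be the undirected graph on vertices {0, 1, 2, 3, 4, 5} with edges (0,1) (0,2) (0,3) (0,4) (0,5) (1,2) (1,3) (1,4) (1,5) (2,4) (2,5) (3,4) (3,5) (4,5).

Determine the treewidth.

A width-4 tree decomposition is:
Bags: B1 = {0, 1, 3, 4, 5}  B2 = {0, 1, 2, 4, 5}
Tree: B1–B2
Each bag holds 5 vertices, so the decomposition has width 4, which upper-bounds the treewidth. Conversely, {0, 1, 2, 4, 5} is a clique of size 5, and the vertices of any clique must share a bag in every tree decomposition; so some bag has ≥ 5 vertices and tw(G) ≥ 4. Hence tw(G) = 4 exactly.

4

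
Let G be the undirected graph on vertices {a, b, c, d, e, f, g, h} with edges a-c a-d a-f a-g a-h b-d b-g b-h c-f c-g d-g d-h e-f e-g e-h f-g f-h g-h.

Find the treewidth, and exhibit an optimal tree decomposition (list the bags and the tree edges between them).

Each bag holds 4 vertices, so the decomposition has width 3, which upper-bounds the treewidth. For the lower bound, the 4 vertices {a, d, g, h} are pairwise adjacent, and any tree decomposition puts a clique entirely inside one bag — forcing width ≥ 3. Therefore the treewidth is 3.

Treewidth 3.
One such decomposition:
Bags: B1 = {a, d, g, h}  B2 = {a, f, g, h}  B3 = {a, c, f, g}  B4 = {b, d, g, h}  B5 = {e, f, g, h}
Tree: B1–B2, B2–B3, B1–B4, B2–B5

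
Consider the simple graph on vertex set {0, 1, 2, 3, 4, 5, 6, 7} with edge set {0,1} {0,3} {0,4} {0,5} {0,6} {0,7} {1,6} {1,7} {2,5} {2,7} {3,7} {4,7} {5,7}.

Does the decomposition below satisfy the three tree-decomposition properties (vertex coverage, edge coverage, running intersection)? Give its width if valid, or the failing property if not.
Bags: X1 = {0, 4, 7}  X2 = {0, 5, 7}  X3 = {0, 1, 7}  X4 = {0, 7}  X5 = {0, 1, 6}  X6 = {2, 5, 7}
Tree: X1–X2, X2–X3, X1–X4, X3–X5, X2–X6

A tree decomposition must satisfy three properties: every vertex lies in some bag; for every edge, both endpoints lie together in some bag; and for every vertex, the bags containing it form a connected subtree. Here vertex 3 appears in no bag, so the decomposition is invalid.

No — vertex 3 appears in no bag.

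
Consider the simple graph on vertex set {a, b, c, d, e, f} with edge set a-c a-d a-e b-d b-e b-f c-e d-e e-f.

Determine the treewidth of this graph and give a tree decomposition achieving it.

Every bag has size at most 3, so the width is 3 − 1 = 2 and tw(G) ≤ 2. For the lower bound, the 3 vertices {a, d, e} are pairwise adjacent, and any tree decomposition puts a clique entirely inside one bag — forcing width ≥ 2. Hence tw(G) = 2 exactly.

Treewidth 2.
One such decomposition:
Bags: B1 = {b, d, e}  B2 = {a, d, e}  B3 = {a, c, e}  B4 = {b, e, f}
Tree: B1–B2, B2–B3, B1–B4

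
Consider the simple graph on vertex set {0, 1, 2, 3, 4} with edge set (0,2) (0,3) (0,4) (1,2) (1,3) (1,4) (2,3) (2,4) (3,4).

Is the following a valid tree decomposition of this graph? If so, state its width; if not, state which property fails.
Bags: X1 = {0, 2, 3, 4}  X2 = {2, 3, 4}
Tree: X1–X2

A tree decomposition must satisfy three properties: every vertex lies in some bag; for every edge, both endpoints lie together in some bag; and for every vertex, the bags containing it form a connected subtree. Here vertex 1 appears in no bag, so the decomposition is invalid.

No — vertex 1 appears in no bag.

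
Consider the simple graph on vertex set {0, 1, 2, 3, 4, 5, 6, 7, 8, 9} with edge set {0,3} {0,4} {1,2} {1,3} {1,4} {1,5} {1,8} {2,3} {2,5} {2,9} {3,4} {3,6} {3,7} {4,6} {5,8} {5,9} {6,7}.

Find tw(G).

A width-2 tree decomposition is:
Bags: B1 = {1, 3, 4}  B2 = {1, 2, 3}  B3 = {1, 2, 5}  B4 = {2, 5, 9}  B5 = {1, 5, 8}  B6 = {3, 4, 6}  B7 = {0, 3, 4}  B8 = {3, 6, 7}
Tree: B1–B2, B2–B3, B3–B4, B3–B5, B1–B6, B6–B7, B6–B8
Each bag holds 3 vertices, so the decomposition has width 2, which upper-bounds the treewidth. For the lower bound, the 3 vertices {1, 5, 8} are pairwise adjacent, and any tree decomposition puts a clique entirely inside one bag — forcing width ≥ 2. Hence tw(G) = 2 exactly.

2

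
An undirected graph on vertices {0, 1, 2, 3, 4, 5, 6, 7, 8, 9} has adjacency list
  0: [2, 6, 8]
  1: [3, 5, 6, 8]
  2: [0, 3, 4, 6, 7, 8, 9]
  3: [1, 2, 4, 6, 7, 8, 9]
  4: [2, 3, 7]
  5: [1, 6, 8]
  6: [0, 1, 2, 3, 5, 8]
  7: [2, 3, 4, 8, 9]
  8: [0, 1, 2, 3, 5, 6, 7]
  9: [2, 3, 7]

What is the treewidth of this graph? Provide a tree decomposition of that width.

Each bag holds 4 vertices, so the decomposition has width 3, which upper-bounds the treewidth. Conversely, {1, 3, 6, 8} is a clique of size 4, and the vertices of any clique must share a bag in every tree decomposition; so some bag has ≥ 4 vertices and tw(G) ≥ 3. Combining the bounds, tw(G) = 3.

Treewidth 3.
One optimal decomposition is:
Bags: B1 = {1, 5, 6, 8}  B2 = {1, 3, 6, 8}  B3 = {2, 3, 6, 8}  B4 = {0, 2, 6, 8}  B5 = {2, 3, 7, 8}  B6 = {2, 3, 4, 7}  B7 = {2, 3, 7, 9}
Tree: B1–B2, B2–B3, B3–B4, B3–B5, B5–B6, B5–B7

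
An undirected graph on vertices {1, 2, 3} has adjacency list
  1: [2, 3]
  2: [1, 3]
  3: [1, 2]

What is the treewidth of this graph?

2

A width-2 tree decomposition is:
Bags: B1 = {1, 2, 3}
Tree: (single bag)
A single bag containing all 3 vertices is trivially a valid decomposition of width 2. On the other hand G contains the 3-clique {1, 2, 3}. A clique must lie in a single bag of any decomposition, so no decomposition can have width below 2. The upper and lower bounds meet at 2, so that is the treewidth.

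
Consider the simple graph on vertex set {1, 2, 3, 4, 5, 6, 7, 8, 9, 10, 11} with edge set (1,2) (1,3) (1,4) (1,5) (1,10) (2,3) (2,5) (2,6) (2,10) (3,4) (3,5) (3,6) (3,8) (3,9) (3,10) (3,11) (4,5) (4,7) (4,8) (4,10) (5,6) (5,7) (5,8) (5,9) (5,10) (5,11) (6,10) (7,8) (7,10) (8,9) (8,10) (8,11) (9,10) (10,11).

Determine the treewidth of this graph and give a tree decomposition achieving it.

Each bag holds 5 vertices, so the decomposition has width 4, which upper-bounds the treewidth. Conversely, {3, 5, 8, 9, 10} is a clique of size 5, and the vertices of any clique must share a bag in every tree decomposition; so some bag has ≥ 5 vertices and tw(G) ≥ 4. Therefore the treewidth is 4.

Treewidth 4.
One optimal decomposition is:
Bags: B1 = {3, 5, 8, 9, 10}  B2 = {3, 4, 5, 8, 10}  B3 = {1, 3, 4, 5, 10}  B4 = {1, 2, 3, 5, 10}  B5 = {4, 5, 7, 8, 10}  B6 = {3, 5, 8, 10, 11}  B7 = {2, 3, 5, 6, 10}
Tree: B1–B2, B2–B3, B3–B4, B2–B5, B1–B6, B4–B7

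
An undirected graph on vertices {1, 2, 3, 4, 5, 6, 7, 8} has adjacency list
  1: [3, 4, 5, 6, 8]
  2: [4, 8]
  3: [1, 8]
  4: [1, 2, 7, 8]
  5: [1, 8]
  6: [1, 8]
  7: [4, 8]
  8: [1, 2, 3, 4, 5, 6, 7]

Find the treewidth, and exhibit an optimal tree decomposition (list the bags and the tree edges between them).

Treewidth 2.
Bags: B1 = {1, 5, 8}  B2 = {1, 4, 8}  B3 = {4, 7, 8}  B4 = {1, 6, 8}  B5 = {2, 4, 8}  B6 = {1, 3, 8}
Tree: B1–B2, B2–B3, B1–B4, B3–B5, B4–B6

Every bag has size at most 3, so the width is 3 − 1 = 2 and tw(G) ≤ 2. For the lower bound, the 3 vertices {1, 3, 8} are pairwise adjacent, and any tree decomposition puts a clique entirely inside one bag — forcing width ≥ 2. Hence tw(G) = 2 exactly.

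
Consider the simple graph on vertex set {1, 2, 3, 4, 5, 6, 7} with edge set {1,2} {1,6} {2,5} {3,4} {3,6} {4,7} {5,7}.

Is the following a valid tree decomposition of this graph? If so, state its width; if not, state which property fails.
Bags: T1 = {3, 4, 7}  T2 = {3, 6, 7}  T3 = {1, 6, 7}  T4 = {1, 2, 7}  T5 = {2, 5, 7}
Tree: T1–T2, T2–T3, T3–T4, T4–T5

Every vertex of G appears in some bag (union = {1, 2, 3, 4, 5, 6, 7}); every edge is covered by a bag; and for each vertex v the set of bags containing v is connected in the bag tree. The decomposition is therefore valid. The largest bag has 3 vertices, so the width is 2.

Yes; width 2.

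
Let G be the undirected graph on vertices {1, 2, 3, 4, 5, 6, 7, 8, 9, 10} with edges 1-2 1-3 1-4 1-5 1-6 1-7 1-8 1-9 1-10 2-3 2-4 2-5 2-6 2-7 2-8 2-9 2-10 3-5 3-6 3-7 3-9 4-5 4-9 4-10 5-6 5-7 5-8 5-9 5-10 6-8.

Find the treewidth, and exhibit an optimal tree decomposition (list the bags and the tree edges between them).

Each bag holds 5 vertices, so the decomposition has width 4, which upper-bounds the treewidth. For the lower bound, the 5 vertices {1, 2, 5, 6, 8} are pairwise adjacent, and any tree decomposition puts a clique entirely inside one bag — forcing width ≥ 4. Hence tw(G) = 4 exactly.

Treewidth 4.
Bags: B1 = {1, 2, 4, 5, 9}  B2 = {1, 2, 4, 5, 10}  B3 = {1, 2, 3, 5, 9}  B4 = {1, 2, 3, 5, 6}  B5 = {1, 2, 5, 6, 8}  B6 = {1, 2, 3, 5, 7}
Tree: B1–B2, B1–B3, B3–B4, B4–B5, B3–B6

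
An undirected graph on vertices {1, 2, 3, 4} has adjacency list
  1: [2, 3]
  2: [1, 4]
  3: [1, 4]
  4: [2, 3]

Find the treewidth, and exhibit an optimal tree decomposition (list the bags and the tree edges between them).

Treewidth 2.
Bags: B1 = {1, 3, 4}  B2 = {1, 2, 4}
Tree: B1–B2

Each bag holds 3 vertices, so the decomposition has width 2, which upper-bounds the treewidth. Since 4–3–1–2–4 is a cycle in G, G is not acyclic. Forests are exactly the graphs of treewidth ≤ 1, so tw(G) ≥ 2. Hence tw(G) = 2 exactly.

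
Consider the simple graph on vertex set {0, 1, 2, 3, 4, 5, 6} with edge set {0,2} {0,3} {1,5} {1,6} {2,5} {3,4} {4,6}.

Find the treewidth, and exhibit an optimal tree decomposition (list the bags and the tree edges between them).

Treewidth 2.
One such decomposition:
Bags: B1 = {0, 3, 4}  B2 = {0, 2, 4}  B3 = {2, 4, 5}  B4 = {1, 4, 5}  B5 = {1, 4, 6}
Tree: B1–B2, B2–B3, B3–B4, B4–B5

Every bag has size at most 3, so the width is 3 − 1 = 2 and tw(G) ≤ 2. Since 4–3–0–2–5–1–6–4 is a cycle in G, G is not acyclic. Forests are exactly the graphs of treewidth ≤ 1, so tw(G) ≥ 2. Therefore the treewidth is 2.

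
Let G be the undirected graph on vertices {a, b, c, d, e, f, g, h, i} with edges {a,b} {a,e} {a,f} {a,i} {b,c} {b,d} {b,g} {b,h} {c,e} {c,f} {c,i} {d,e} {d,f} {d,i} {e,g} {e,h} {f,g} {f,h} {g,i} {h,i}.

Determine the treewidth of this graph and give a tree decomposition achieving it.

The largest bag has 5 vertices, giving width 4; this decomposition certifies tw(G) ≤ 4. For the lower bound: the 5 vertex sets {f,h}, {b,d}, {a,i}, {e}, {c} are disjoint, each induces a connected subgraph, and every pair is joined by at least one edge of G. Contracting each set to a single vertex therefore yields K_{5} as a minor, and since treewidth is minor-monotone, tw(G) ≥ tw(K_{5}) = 4. Combining the bounds, tw(G) = 4.

Treewidth 4.
One optimal decomposition is:
Bags: B1 = {b, e, f, h, i}  B2 = {b, d, e, f, i}  B3 = {a, b, e, f, i}  B4 = {b, c, e, f, i}  B5 = {b, e, f, g, i}
Tree: B1–B2, B2–B3, B3–B4, B4–B5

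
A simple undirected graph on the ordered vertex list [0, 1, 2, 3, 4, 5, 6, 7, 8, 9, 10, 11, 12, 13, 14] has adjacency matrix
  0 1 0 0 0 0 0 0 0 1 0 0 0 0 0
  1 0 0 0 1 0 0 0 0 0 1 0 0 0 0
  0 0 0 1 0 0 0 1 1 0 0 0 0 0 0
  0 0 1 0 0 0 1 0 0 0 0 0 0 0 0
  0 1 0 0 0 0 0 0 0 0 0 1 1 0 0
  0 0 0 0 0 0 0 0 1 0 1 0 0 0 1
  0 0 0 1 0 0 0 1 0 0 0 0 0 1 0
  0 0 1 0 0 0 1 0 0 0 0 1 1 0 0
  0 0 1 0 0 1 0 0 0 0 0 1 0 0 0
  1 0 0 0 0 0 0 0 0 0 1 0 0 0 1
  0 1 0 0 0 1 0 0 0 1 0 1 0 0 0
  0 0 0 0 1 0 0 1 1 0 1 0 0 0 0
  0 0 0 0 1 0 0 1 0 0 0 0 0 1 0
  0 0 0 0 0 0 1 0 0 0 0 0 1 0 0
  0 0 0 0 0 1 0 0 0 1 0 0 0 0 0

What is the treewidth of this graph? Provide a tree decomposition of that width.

Treewidth 3.
One optimal decomposition is:
Bags: B1 = {2, 3, 6, 13}  B2 = {2, 6, 7, 13}  B3 = {2, 7, 12, 13}  B4 = {2, 7, 8, 12}  B5 = {7, 8, 11, 12}  B6 = {4, 8, 11, 12}  B7 = {4, 5, 8, 11}  B8 = {4, 5, 10, 11}  B9 = {1, 4, 5, 10}  B10 = {1, 5, 10, 14}  B11 = {1, 9, 10, 14}  B12 = {0, 1, 9, 14}
Tree: B1–B2, B2–B3, B3–B4, B4–B5, B5–B6, B6–B7, B7–B8, B8–B9, B9–B10, B10–B11, B11–B12

Every bag has size at most 4, so the width is 4 − 1 = 3 and tw(G) ≤ 3. For the lower bound: the 4 vertex sets {3,6,13}, {2}, {7}, {4,8,11,12} are disjoint, each induces a connected subgraph, and every pair is joined by at least one edge of G. Contracting each set to a single vertex therefore yields K_{4} as a minor, and since treewidth is minor-monotone, tw(G) ≥ tw(K_{4}) = 3. The upper and lower bounds meet at 3, so that is the treewidth.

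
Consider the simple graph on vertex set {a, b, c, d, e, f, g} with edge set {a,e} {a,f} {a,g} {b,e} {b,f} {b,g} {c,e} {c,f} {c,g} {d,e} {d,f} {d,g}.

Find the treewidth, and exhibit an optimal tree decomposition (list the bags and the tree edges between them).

Treewidth 3.
Bags: B1 = {d, e, f, g}  B2 = {b, e, f, g}  B3 = {a, e, f, g}  B4 = {c, e, f, g}
Tree: B1–B2, B2–B3, B3–B4

Every bag has size at most 4, so the width is 4 − 1 = 3 and tw(G) ≤ 3. For the lower bound: the 4 vertex sets {d,f}, {b,e}, {g}, {a} are disjoint, each induces a connected subgraph, and every pair is joined by at least one edge of G. Contracting each set to a single vertex therefore yields K_{4} as a minor, and since treewidth is minor-monotone, tw(G) ≥ tw(K_{4}) = 3. Therefore the treewidth is 3.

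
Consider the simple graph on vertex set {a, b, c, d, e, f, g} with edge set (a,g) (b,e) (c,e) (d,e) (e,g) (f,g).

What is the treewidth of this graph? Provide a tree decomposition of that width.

Treewidth 1.
Bags: B1 = {e, g}  B2 = {c, e}  B3 = {a, g}  B4 = {b, e}  B5 = {d, e}  B6 = {f, g}
Tree: B1–B2, B1–B3, B2–B4, B4–B5, B3–B6

Every bag has size at most 2, so the width is 2 − 1 = 1 and tw(G) ≤ 1. Any graph with an edge has treewidth ≥ 1, and G has the edge g–e. The upper and lower bounds meet at 1, so that is the treewidth.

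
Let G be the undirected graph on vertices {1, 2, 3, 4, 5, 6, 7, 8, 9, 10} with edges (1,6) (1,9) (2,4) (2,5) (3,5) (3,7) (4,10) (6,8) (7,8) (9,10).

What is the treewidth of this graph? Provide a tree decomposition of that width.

Each bag holds 3 vertices, so the decomposition has width 2, which upper-bounds the treewidth. The edges 9–1–6–8–7–3–5–2–4–10–9 form a cycle, so G is not a tree and its treewidth is at least 2. The upper and lower bounds meet at 2, so that is the treewidth.

Treewidth 2.
One optimal decomposition is:
Bags: B1 = {1, 6, 9}  B2 = {6, 8, 9}  B3 = {7, 8, 9}  B4 = {3, 7, 9}  B5 = {3, 5, 9}  B6 = {2, 5, 9}  B7 = {2, 4, 9}  B8 = {4, 9, 10}
Tree: B1–B2, B2–B3, B3–B4, B4–B5, B5–B6, B6–B7, B7–B8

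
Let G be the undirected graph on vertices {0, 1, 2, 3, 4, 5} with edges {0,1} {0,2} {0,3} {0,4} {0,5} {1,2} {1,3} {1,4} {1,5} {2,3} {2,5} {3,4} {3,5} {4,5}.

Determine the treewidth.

A width-4 tree decomposition is:
Bags: B1 = {0, 1, 2, 3, 5}  B2 = {0, 1, 3, 4, 5}
Tree: B1–B2
Each bag holds 5 vertices, so the decomposition has width 4, which upper-bounds the treewidth. On the other hand G contains the 5-clique {0, 1, 2, 3, 5}. A clique must lie in a single bag of any decomposition, so no decomposition can have width below 4. Hence tw(G) = 4 exactly.

4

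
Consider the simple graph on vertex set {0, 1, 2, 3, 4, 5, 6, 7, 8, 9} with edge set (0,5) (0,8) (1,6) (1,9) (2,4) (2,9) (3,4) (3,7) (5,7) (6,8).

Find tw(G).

A width-2 tree decomposition is:
Bags: B1 = {2, 4, 9}  B2 = {1, 4, 9}  B3 = {1, 4, 6}  B4 = {4, 6, 8}  B5 = {0, 4, 8}  B6 = {0, 4, 5}  B7 = {4, 5, 7}  B8 = {3, 4, 7}
Tree: B1–B2, B2–B3, B3–B4, B4–B5, B5–B6, B6–B7, B7–B8
The largest bag has 3 vertices, giving width 2; this decomposition certifies tw(G) ≤ 2. For the lower bound, G contains the cycle 4–2–9–1–6–8–0–5–7–3–4, so G is not a forest; only forests have treewidth ≤ 1, hence tw(G) ≥ 2. Combining the bounds, tw(G) = 2.

2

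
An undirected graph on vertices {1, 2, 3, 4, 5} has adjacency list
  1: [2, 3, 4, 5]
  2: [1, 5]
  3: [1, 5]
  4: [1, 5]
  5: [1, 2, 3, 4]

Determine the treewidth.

A width-2 tree decomposition is:
Bags: B1 = {1, 3, 5}  B2 = {1, 2, 5}  B3 = {1, 4, 5}
Tree: B1–B2, B2–B3
Each bag holds 3 vertices, so the decomposition has width 2, which upper-bounds the treewidth. On the other hand G contains the 3-clique {1, 2, 5}. A clique must lie in a single bag of any decomposition, so no decomposition can have width below 2. Hence tw(G) = 2 exactly.

2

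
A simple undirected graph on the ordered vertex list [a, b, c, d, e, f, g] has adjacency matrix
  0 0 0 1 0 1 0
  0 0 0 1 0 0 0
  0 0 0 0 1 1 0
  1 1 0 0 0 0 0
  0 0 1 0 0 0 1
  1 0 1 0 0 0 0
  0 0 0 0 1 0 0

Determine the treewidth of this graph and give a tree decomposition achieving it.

Treewidth 1.
One optimal decomposition is:
Bags: B1 = {b, d}  B2 = {a, d}  B3 = {a, f}  B4 = {c, f}  B5 = {c, e}  B6 = {e, g}
Tree: B1–B2, B2–B3, B3–B4, B4–B5, B5–B6

Every bag has size at most 2, so the width is 2 − 1 = 1 and tw(G) ≤ 1. G has an edge, so its treewidth is at least 1. Hence tw(G) = 1 exactly.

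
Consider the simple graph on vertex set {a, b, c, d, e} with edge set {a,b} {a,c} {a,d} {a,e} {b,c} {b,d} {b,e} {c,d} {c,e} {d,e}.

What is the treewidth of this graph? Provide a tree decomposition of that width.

Treewidth 4.
One such decomposition:
Bags: B1 = {a, b, c, d, e}
Tree: (single bag)

With just one bag of size 5, the width is 5 − 1 = 4, so tw(G) ≤ 4. On the other hand G contains the 5-clique {a, b, c, d, e}. A clique must lie in a single bag of any decomposition, so no decomposition can have width below 4. Therefore the treewidth is 4.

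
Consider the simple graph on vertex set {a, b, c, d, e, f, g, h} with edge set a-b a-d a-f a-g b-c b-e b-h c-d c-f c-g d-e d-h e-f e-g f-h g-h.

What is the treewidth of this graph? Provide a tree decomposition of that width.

Each bag holds 5 vertices, so the decomposition has width 4, which upper-bounds the treewidth. For the lower bound: the 5 vertex sets {e,g}, {b,c}, {d,h}, {a}, {f} are disjoint, each induces a connected subgraph, and every pair is joined by at least one edge of G. Contracting each set to a single vertex therefore yields K_{5} as a minor, and since treewidth is minor-monotone, tw(G) ≥ tw(K_{5}) = 4. Therefore the treewidth is 4.

Treewidth 4.
One such decomposition:
Bags: B1 = {a, c, e, g, h}  B2 = {a, b, c, e, h}  B3 = {a, c, d, e, h}  B4 = {a, c, e, f, h}
Tree: B1–B2, B2–B3, B3–B4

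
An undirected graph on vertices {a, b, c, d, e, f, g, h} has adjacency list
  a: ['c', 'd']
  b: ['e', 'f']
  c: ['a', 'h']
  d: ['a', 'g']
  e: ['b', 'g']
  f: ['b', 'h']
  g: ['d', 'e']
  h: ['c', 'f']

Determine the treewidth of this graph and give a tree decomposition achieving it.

Every bag has size at most 3, so the width is 3 − 1 = 2 and tw(G) ≤ 2. For the lower bound, G contains the cycle g–d–a–c–h–f–b–e–g, so G is not a forest; only forests have treewidth ≤ 1, hence tw(G) ≥ 2. Combining the bounds, tw(G) = 2.

Treewidth 2.
One such decomposition:
Bags: B1 = {a, d, g}  B2 = {a, c, g}  B3 = {c, g, h}  B4 = {f, g, h}  B5 = {b, f, g}  B6 = {b, e, g}
Tree: B1–B2, B2–B3, B3–B4, B4–B5, B5–B6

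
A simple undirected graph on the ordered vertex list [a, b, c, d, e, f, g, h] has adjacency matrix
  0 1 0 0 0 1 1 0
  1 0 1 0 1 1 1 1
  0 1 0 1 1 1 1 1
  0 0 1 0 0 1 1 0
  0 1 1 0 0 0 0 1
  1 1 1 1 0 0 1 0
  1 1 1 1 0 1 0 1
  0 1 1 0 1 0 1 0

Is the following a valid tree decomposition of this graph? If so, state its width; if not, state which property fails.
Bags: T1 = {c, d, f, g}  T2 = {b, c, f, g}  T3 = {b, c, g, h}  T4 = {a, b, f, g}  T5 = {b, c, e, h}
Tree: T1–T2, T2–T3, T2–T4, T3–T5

Yes; width 3.

Vertex coverage: the bags together contain {a, b, c, d, e, f, g, h}, the full vertex set. Edge coverage: each edge of G has both endpoints in at least one bag. Running intersection: for every vertex, the bags containing it form a connected subtree. All three properties hold, so this is a valid tree decomposition of width max|bag| − 1 = 3, and hence tw(G) ≤ 3.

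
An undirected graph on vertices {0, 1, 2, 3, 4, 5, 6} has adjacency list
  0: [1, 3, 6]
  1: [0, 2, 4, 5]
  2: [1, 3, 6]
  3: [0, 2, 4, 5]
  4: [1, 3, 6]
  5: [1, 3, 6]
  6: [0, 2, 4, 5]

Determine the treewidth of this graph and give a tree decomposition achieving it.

The largest bag has 4 vertices, giving width 3; this decomposition certifies tw(G) ≤ 3. For the lower bound: the 4 vertex sets {2,6}, {3,5}, {1}, {4} are disjoint, each induces a connected subgraph, and every pair is joined by at least one edge of G. Contracting each set to a single vertex therefore yields K_{4} as a minor, and since treewidth is minor-monotone, tw(G) ≥ tw(K_{4}) = 3. Combining the bounds, tw(G) = 3.

Treewidth 3.
One such decomposition:
Bags: B1 = {1, 2, 3, 6}  B2 = {1, 3, 5, 6}  B3 = {1, 3, 4, 6}  B4 = {0, 1, 3, 6}
Tree: B1–B2, B2–B3, B3–B4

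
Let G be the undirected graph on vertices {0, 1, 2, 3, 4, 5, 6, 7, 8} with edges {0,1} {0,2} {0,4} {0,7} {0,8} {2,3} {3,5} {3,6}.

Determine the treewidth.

A width-1 tree decomposition is:
Bags: B1 = {0, 4}  B2 = {0, 2}  B3 = {0, 1}  B4 = {0, 7}  B5 = {0, 8}  B6 = {2, 3}  B7 = {3, 5}  B8 = {3, 6}
Tree: B1–B2, B2–B3, B3–B4, B1–B5, B2–B6, B6–B7, B6–B8
Every bag has size at most 2, so the width is 2 − 1 = 1 and tw(G) ≤ 1. Since G has at least one edge (e.g. 0–4), it is not an edgeless graph, so tw(G) ≥ 1. Therefore the treewidth is 1.

1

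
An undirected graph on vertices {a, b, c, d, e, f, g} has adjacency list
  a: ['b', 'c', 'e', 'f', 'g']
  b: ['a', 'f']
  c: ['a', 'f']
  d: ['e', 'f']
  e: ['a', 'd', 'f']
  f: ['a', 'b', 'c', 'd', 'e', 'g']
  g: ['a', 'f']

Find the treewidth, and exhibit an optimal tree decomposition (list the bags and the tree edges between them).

The largest bag has 3 vertices, giving width 2; this decomposition certifies tw(G) ≤ 2. For the lower bound, the 3 vertices {d, e, f} are pairwise adjacent, and any tree decomposition puts a clique entirely inside one bag — forcing width ≥ 2. The upper and lower bounds meet at 2, so that is the treewidth.

Treewidth 2.
One such decomposition:
Bags: B1 = {a, e, f}  B2 = {a, b, f}  B3 = {a, f, g}  B4 = {d, e, f}  B5 = {a, c, f}
Tree: B1–B2, B2–B3, B1–B4, B2–B5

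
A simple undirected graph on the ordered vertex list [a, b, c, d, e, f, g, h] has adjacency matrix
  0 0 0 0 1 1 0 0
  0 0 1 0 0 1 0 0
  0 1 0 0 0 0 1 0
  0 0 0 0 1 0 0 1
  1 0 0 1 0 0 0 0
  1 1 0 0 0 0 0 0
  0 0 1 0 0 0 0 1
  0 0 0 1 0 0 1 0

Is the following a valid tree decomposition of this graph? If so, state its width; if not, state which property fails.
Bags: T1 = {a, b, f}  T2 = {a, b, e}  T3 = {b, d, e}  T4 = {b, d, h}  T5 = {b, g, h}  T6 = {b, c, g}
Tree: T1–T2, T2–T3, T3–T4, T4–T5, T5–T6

Vertex coverage: the bags together contain {a, b, c, d, e, f, g, h}, the full vertex set. Edge coverage: each edge of G has both endpoints in at least one bag. Running intersection: for every vertex, the bags containing it form a connected subtree. All three properties hold, so this is a valid tree decomposition of width max|bag| − 1 = 2, and hence tw(G) ≤ 2.

Yes; width 2.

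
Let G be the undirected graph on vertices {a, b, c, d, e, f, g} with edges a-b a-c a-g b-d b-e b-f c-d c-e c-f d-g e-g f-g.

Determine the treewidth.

3

A width-3 tree decomposition is:
Bags: B1 = {b, c, f, g}  B2 = {b, c, d, g}  B3 = {b, c, e, g}  B4 = {a, b, c, g}
Tree: B1–B2, B2–B3, B3–B4
Each bag holds 4 vertices, so the decomposition has width 3, which upper-bounds the treewidth. For the lower bound: the 4 vertex sets {b,f}, {d,g}, {c}, {e} are disjoint, each induces a connected subgraph, and every pair is joined by at least one edge of G. Contracting each set to a single vertex therefore yields K_{4} as a minor, and since treewidth is minor-monotone, tw(G) ≥ tw(K_{4}) = 3. Hence tw(G) = 3 exactly.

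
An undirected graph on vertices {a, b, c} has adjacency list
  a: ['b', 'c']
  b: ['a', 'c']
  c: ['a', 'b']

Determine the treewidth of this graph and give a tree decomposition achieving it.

With just one bag of size 3, the width is 3 − 1 = 2, so tw(G) ≤ 2. On the other hand G contains the 3-clique {a, b, c}. A clique must lie in a single bag of any decomposition, so no decomposition can have width below 2. Therefore the treewidth is 2.

Treewidth 2.
Bags: B1 = {a, b, c}
Tree: (single bag)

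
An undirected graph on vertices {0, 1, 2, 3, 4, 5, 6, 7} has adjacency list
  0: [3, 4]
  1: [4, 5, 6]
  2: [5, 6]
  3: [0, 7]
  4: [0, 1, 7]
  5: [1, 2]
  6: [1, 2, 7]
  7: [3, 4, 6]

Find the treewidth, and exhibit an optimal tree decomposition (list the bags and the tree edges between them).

Treewidth 2.
One optimal decomposition is:
Bags: B1 = {0, 3, 7}  B2 = {0, 4, 7}  B3 = {4, 6, 7}  B4 = {1, 4, 6}  B5 = {1, 2, 6}  B6 = {1, 2, 5}
Tree: B1–B2, B2–B3, B3–B4, B4–B5, B5–B6

Every bag has size at most 3, so the width is 3 − 1 = 2 and tw(G) ≤ 2. The edges 3–0–4–7–3 form a cycle, so G is not a tree and its treewidth is at least 2. Combining the bounds, tw(G) = 2.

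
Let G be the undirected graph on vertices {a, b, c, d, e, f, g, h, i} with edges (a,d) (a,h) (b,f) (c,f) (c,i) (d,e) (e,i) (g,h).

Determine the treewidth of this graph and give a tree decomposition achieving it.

Each bag holds 2 vertices, so the decomposition has width 1, which upper-bounds the treewidth. G has an edge, so its treewidth is at least 1. Hence tw(G) = 1 exactly.

Treewidth 1.
One such decomposition:
Bags: B1 = {b, f}  B2 = {c, f}  B3 = {c, i}  B4 = {e, i}  B5 = {d, e}  B6 = {a, d}  B7 = {a, h}  B8 = {g, h}
Tree: B1–B2, B2–B3, B3–B4, B4–B5, B5–B6, B6–B7, B7–B8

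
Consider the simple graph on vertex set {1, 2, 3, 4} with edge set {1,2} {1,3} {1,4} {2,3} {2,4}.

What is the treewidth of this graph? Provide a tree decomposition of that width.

Treewidth 2.
Bags: B1 = {1, 2, 3}  B2 = {1, 2, 4}
Tree: B1–B2

Every bag has size at most 3, so the width is 3 − 1 = 2 and tw(G) ≤ 2. On the other hand G contains the 3-clique {1, 2, 3}. A clique must lie in a single bag of any decomposition, so no decomposition can have width below 2. Therefore the treewidth is 2.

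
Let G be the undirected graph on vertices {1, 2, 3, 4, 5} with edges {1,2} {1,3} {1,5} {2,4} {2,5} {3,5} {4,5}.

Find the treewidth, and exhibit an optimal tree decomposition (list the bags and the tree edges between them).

Every bag has size at most 3, so the width is 3 − 1 = 2 and tw(G) ≤ 2. For the lower bound, the 3 vertices {1, 2, 5} are pairwise adjacent, and any tree decomposition puts a clique entirely inside one bag — forcing width ≥ 2. Therefore the treewidth is 2.

Treewidth 2.
One such decomposition:
Bags: B1 = {1, 2, 5}  B2 = {1, 3, 5}  B3 = {2, 4, 5}
Tree: B1–B2, B1–B3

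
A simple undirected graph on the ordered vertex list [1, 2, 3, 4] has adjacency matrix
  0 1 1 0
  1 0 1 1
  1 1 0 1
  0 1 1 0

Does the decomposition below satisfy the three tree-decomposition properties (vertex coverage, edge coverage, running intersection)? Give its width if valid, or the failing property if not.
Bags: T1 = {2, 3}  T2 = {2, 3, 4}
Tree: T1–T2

A tree decomposition must satisfy three properties: every vertex lies in some bag; for every edge, both endpoints lie together in some bag; and for every vertex, the bags containing it form a connected subtree. Here vertex 1 appears in no bag, so the decomposition is invalid.

No — vertex 1 appears in no bag.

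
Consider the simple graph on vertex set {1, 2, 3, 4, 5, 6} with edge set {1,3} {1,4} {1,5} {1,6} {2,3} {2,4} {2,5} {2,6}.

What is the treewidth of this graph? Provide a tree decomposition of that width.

The largest bag has 3 vertices, giving width 2; this decomposition certifies tw(G) ≤ 2. Since 1–4–2–6–1 is a cycle in G, G is not acyclic. Forests are exactly the graphs of treewidth ≤ 1, so tw(G) ≥ 2. Combining the bounds, tw(G) = 2.

Treewidth 2.
Bags: B1 = {1, 2, 4}  B2 = {1, 2, 6}  B3 = {1, 2, 5}  B4 = {1, 2, 3}
Tree: B1–B2, B2–B3, B3–B4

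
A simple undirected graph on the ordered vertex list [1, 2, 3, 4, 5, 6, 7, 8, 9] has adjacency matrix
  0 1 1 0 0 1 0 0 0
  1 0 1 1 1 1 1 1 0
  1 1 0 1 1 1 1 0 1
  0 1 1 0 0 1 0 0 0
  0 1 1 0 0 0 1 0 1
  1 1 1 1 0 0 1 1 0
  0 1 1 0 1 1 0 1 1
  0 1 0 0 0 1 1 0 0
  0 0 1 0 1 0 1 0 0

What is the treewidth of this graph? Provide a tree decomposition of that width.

Treewidth 3.
One optimal decomposition is:
Bags: B1 = {2, 3, 6, 7}  B2 = {2, 3, 4, 6}  B3 = {2, 3, 5, 7}  B4 = {1, 2, 3, 6}  B5 = {2, 6, 7, 8}  B6 = {3, 5, 7, 9}
Tree: B1–B2, B1–B3, B1–B4, B1–B5, B3–B6

Each bag holds 4 vertices, so the decomposition has width 3, which upper-bounds the treewidth. On the other hand G contains the 4-clique {3, 5, 7, 9}. A clique must lie in a single bag of any decomposition, so no decomposition can have width below 3. The upper and lower bounds meet at 3, so that is the treewidth.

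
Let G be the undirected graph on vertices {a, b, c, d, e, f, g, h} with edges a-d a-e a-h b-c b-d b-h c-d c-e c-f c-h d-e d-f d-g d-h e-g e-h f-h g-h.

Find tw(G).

A width-3 tree decomposition is:
Bags: B1 = {c, d, e, h}  B2 = {b, c, d, h}  B3 = {c, d, f, h}  B4 = {d, e, g, h}  B5 = {a, d, e, h}
Tree: B1–B2, B2–B3, B1–B4, B4–B5
The largest bag has 4 vertices, giving width 3; this decomposition certifies tw(G) ≤ 3. Conversely, {d, e, g, h} is a clique of size 4, and the vertices of any clique must share a bag in every tree decomposition; so some bag has ≥ 4 vertices and tw(G) ≥ 3. The upper and lower bounds meet at 3, so that is the treewidth.

3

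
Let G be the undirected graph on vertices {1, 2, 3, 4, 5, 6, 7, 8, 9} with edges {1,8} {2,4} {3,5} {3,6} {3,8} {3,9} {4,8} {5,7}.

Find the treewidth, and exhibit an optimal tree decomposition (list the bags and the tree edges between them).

Each bag holds 2 vertices, so the decomposition has width 1, which upper-bounds the treewidth. G has an edge, so its treewidth is at least 1. The upper and lower bounds meet at 1, so that is the treewidth.

Treewidth 1.
Bags: B1 = {3, 6}  B2 = {3, 8}  B3 = {3, 5}  B4 = {4, 8}  B5 = {3, 9}  B6 = {1, 8}  B7 = {2, 4}  B8 = {5, 7}
Tree: B1–B2, B1–B3, B2–B4, B3–B5, B4–B6, B4–B7, B3–B8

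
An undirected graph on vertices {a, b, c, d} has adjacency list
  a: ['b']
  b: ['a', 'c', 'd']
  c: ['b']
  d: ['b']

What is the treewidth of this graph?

1

A width-1 tree decomposition is:
Bags: B1 = {b, d}  B2 = {b, c}  B3 = {a, b}
Tree: B1–B2, B2–B3
Every bag has size at most 2, so the width is 2 − 1 = 1 and tw(G) ≤ 1. G has an edge, so its treewidth is at least 1. Therefore the treewidth is 1.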